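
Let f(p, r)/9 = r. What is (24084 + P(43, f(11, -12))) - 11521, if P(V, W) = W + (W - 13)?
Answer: 12334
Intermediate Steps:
f(p, r) = 9*r
P(V, W) = -13 + 2*W (P(V, W) = W + (-13 + W) = -13 + 2*W)
(24084 + P(43, f(11, -12))) - 11521 = (24084 + (-13 + 2*(9*(-12)))) - 11521 = (24084 + (-13 + 2*(-108))) - 11521 = (24084 + (-13 - 216)) - 11521 = (24084 - 229) - 11521 = 23855 - 11521 = 12334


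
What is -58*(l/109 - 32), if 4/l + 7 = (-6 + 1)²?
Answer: 1820620/981 ≈ 1855.9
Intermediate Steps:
l = 2/9 (l = 4/(-7 + (-6 + 1)²) = 4/(-7 + (-5)²) = 4/(-7 + 25) = 4/18 = 4*(1/18) = 2/9 ≈ 0.22222)
-58*(l/109 - 32) = -58*((2/9)/109 - 32) = -58*((2/9)*(1/109) - 32) = -58*(2/981 - 32) = -58*(-31390/981) = 1820620/981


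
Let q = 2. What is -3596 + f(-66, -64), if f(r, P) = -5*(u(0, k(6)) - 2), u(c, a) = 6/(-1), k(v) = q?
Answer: -3556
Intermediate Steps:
k(v) = 2
u(c, a) = -6 (u(c, a) = 6*(-1) = -6)
f(r, P) = 40 (f(r, P) = -5*(-6 - 2) = -5*(-8) = 40)
-3596 + f(-66, -64) = -3596 + 40 = -3556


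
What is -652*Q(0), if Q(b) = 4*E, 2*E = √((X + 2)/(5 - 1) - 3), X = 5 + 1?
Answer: -1304*I ≈ -1304.0*I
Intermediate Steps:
X = 6
E = I/2 (E = √((6 + 2)/(5 - 1) - 3)/2 = √(8/4 - 3)/2 = √(8*(¼) - 3)/2 = √(2 - 3)/2 = √(-1)/2 = I/2 ≈ 0.5*I)
Q(b) = 2*I (Q(b) = 4*(I/2) = 2*I)
-652*Q(0) = -1304*I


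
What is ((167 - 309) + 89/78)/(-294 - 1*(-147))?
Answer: 10987/11466 ≈ 0.95822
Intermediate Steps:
((167 - 309) + 89/78)/(-294 - 1*(-147)) = (-142 + 89*(1/78))/(-294 + 147) = (-142 + 89/78)/(-147) = -10987/78*(-1/147) = 10987/11466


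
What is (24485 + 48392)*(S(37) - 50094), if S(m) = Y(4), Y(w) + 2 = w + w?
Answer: -3650263176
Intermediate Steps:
Y(w) = -2 + 2*w (Y(w) = -2 + (w + w) = -2 + 2*w)
S(m) = 6 (S(m) = -2 + 2*4 = -2 + 8 = 6)
(24485 + 48392)*(S(37) - 50094) = (24485 + 48392)*(6 - 50094) = 72877*(-50088) = -3650263176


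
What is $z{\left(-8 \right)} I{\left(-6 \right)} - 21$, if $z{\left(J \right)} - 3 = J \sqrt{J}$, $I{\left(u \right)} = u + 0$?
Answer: $-39 + 96 i \sqrt{2} \approx -39.0 + 135.76 i$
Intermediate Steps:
$I{\left(u \right)} = u$
$z{\left(J \right)} = 3 + J^{\frac{3}{2}}$ ($z{\left(J \right)} = 3 + J \sqrt{J} = 3 + J^{\frac{3}{2}}$)
$z{\left(-8 \right)} I{\left(-6 \right)} - 21 = \left(3 + \left(-8\right)^{\frac{3}{2}}\right) \left(-6\right) - 21 = \left(3 - 16 i \sqrt{2}\right) \left(-6\right) - 21 = \left(-18 + 96 i \sqrt{2}\right) - 21 = -39 + 96 i \sqrt{2}$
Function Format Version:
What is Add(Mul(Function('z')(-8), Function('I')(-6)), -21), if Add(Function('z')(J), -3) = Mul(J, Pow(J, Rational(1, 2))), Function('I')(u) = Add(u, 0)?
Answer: Add(-39, Mul(96, I, Pow(2, Rational(1, 2)))) ≈ Add(-39.000, Mul(135.76, I))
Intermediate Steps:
Function('I')(u) = u
Function('z')(J) = Add(3, Pow(J, Rational(3, 2))) (Function('z')(J) = Add(3, Mul(J, Pow(J, Rational(1, 2)))) = Add(3, Pow(J, Rational(3, 2))))
Add(Mul(Function('z')(-8), Function('I')(-6)), -21) = Add(Mul(Add(3, Pow(-8, Rational(3, 2))), -6), -21) = Add(Mul(Add(3, Mul(-16, I, Pow(2, Rational(1, 2)))), -6), -21) = Add(Add(-18, Mul(96, I, Pow(2, Rational(1, 2)))), -21) = Add(-39, Mul(96, I, Pow(2, Rational(1, 2))))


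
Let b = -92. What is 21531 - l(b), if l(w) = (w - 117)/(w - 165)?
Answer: 5533258/257 ≈ 21530.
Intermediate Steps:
l(w) = (-117 + w)/(-165 + w)
21531 - l(b) = 21531 - (-117 - 92)/(-165 - 92) = 21531 - (-209)/(-257) = 21531 - (-1)*(-209)/257 = 21531 - 1*209/257 = 21531 - 209/257 = 5533258/257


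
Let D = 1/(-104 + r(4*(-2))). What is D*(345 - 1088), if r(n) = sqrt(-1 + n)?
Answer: 77272/10825 + 2229*I/10825 ≈ 7.1383 + 0.20591*I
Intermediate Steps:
D = (-104 - 3*I)/10825 (D = 1/(-104 + sqrt(-1 + 4*(-2))) = 1/(-104 + sqrt(-1 - 8)) = 1/(-104 + sqrt(-9)) = 1/(-104 + 3*I) = (-104 - 3*I)/10825 ≈ -0.0096074 - 0.00027714*I)
D*(345 - 1088) = (-104/10825 - 3*I/10825)*(345 - 1088) = (-104/10825 - 3*I/10825)*(-743) = 77272/10825 + 2229*I/10825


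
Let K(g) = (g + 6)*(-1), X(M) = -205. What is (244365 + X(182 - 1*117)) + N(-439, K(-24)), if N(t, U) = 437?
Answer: 244597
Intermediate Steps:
K(g) = -6 - g (K(g) = (6 + g)*(-1) = -6 - g)
(244365 + X(182 - 1*117)) + N(-439, K(-24)) = (244365 - 205) + 437 = 244160 + 437 = 244597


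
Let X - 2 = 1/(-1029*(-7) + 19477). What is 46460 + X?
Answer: 1239606161/26680 ≈ 46462.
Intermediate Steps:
X = 53361/26680 (X = 2 + 1/(-1029*(-7) + 19477) = 2 + 1/(7203 + 19477) = 2 + 1/26680 = 53361/26680 ≈ 2.0000)
46460 + X = 46460 + 53361/26680 = 1239606161/26680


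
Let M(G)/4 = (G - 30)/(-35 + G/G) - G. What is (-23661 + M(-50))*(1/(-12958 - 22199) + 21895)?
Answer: -306886609793978/597669 ≈ -5.1347e+8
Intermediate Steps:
M(G) = 60/17 - 70*G/17 (M(G) = 4*((G - 30)/(-35 + G/G) - G) = 4*((-30 + G)/(-35 + 1) - G) = 4*((-30 + G)/(-34) - G) = 4*((-30 + G)*(-1/34) - G) = 4*((15/17 - G/34) - G) = 4*(15/17 - 35*G/34) = 60/17 - 70*G/17)
(-23661 + M(-50))*(1/(-12958 - 22199) + 21895) = (-23661 + (60/17 - 70/17*(-50)))*(1/(-12958 - 22199) + 21895) = (-23661 + (60/17 + 3500/17))*(1/(-35157) + 21895) = (-23661 + 3560/17)*(-1/35157 + 21895) = -398677/17*769762514/35157 = -306886609793978/597669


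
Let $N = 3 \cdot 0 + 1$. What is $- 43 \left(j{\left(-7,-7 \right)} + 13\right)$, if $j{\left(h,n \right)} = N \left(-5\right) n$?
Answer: $-2064$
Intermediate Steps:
$N = 1$ ($N = 0 + 1 = 1$)
$j{\left(h,n \right)} = - 5 n$ ($j{\left(h,n \right)} = 1 \left(-5\right) n = - 5 n$)
$- 43 \left(j{\left(-7,-7 \right)} + 13\right) = - 43 \left(\left(-5\right) \left(-7\right) + 13\right) = - 43 \left(35 + 13\right) = \left(-43\right) 48 = -2064$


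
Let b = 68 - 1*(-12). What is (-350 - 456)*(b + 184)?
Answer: -212784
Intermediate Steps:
b = 80 (b = 68 + 12 = 80)
(-350 - 456)*(b + 184) = (-350 - 456)*(80 + 184) = -806*264 = -212784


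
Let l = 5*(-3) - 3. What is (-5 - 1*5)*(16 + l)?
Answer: 20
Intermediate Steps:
l = -18 (l = -15 - 3 = -18)
(-5 - 1*5)*(16 + l) = (-5 - 1*5)*(16 - 18) = (-5 - 5)*(-2) = -10*(-2) = 20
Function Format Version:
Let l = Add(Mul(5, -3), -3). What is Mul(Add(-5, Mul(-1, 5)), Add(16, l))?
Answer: 20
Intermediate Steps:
l = -18 (l = Add(-15, -3) = -18)
Mul(Add(-5, Mul(-1, 5)), Add(16, l)) = Mul(Add(-5, Mul(-1, 5)), Add(16, -18)) = Mul(Add(-5, -5), -2) = Mul(-10, -2) = 20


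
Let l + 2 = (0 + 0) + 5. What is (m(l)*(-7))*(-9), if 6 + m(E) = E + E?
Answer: 0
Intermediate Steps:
l = 3 (l = -2 + ((0 + 0) + 5) = -2 + (0 + 5) = -2 + 5 = 3)
m(E) = -6 + 2*E (m(E) = -6 + (E + E) = -6 + 2*E)
(m(l)*(-7))*(-9) = ((-6 + 2*3)*(-7))*(-9) = ((-6 + 6)*(-7))*(-9) = (0*(-7))*(-9) = 0*(-9) = 0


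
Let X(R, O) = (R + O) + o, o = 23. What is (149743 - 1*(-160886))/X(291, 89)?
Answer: 310629/403 ≈ 770.79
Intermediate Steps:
X(R, O) = 23 + O + R (X(R, O) = (R + O) + 23 = (O + R) + 23 = 23 + O + R)
(149743 - 1*(-160886))/X(291, 89) = (149743 - 1*(-160886))/(23 + 89 + 291) = (149743 + 160886)/403 = 310629*(1/403) = 310629/403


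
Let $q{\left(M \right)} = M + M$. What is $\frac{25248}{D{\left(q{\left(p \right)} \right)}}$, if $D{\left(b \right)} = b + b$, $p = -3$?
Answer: $-2104$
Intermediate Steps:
$q{\left(M \right)} = 2 M$
$D{\left(b \right)} = 2 b$
$\frac{25248}{D{\left(q{\left(p \right)} \right)}} = \frac{25248}{2 \cdot 2 \left(-3\right)} = \frac{25248}{2 \left(-6\right)} = \frac{25248}{-12} = 25248 \left(- \frac{1}{12}\right) = -2104$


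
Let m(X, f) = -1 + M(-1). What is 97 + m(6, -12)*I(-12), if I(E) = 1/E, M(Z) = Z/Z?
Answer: 97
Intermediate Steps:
M(Z) = 1
m(X, f) = 0 (m(X, f) = -1 + 1 = 0)
97 + m(6, -12)*I(-12) = 97 + 0/(-12) = 97 + 0*(-1/12) = 97 + 0 = 97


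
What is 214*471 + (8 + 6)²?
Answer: 100990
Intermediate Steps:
214*471 + (8 + 6)² = 100794 + 14² = 100794 + 196 = 100990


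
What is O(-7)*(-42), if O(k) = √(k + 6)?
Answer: -42*I ≈ -42.0*I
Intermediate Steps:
O(k) = √(6 + k)
O(-7)*(-42) = √(6 - 7)*(-42) = √(-1)*(-42) = I*(-42) = -42*I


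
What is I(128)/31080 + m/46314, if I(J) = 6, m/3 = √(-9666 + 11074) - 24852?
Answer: -21452987/13328140 + 4*√22/7719 ≈ -1.6072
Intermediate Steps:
m = -74556 + 24*√22 (m = 3*(√(-9666 + 11074) - 24852) = 3*(√1408 - 24852) = 3*(8*√22 - 24852) = 3*(-24852 + 8*√22) = -74556 + 24*√22 ≈ -74443.)
I(128)/31080 + m/46314 = 6/31080 + (-74556 + 24*√22)/46314 = 6*(1/31080) + (-74556 + 24*√22)*(1/46314) = 1/5180 + (-4142/2573 + 4*√22/7719) = -21452987/13328140 + 4*√22/7719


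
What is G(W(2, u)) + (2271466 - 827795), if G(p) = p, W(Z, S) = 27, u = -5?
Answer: 1443698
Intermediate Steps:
G(W(2, u)) + (2271466 - 827795) = 27 + (2271466 - 827795) = 27 + 1443671 = 1443698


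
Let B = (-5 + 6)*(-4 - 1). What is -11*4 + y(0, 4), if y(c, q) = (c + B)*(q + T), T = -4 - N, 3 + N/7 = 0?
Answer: -149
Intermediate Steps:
N = -21 (N = -21 + 7*0 = -21 + 0 = -21)
T = 17 (T = -4 - 1*(-21) = -4 + 21 = 17)
B = -5 (B = 1*(-5) = -5)
y(c, q) = (-5 + c)*(17 + q) (y(c, q) = (c - 5)*(q + 17) = (-5 + c)*(17 + q))
-11*4 + y(0, 4) = -11*4 + (-85 - 5*4 + 17*0 + 0*4) = -44 + (-85 - 20 + 0 + 0) = -44 - 105 = -149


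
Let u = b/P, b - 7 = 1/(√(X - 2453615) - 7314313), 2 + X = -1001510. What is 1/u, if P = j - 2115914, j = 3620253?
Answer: 62596254418139139189/291273291704147 + 1504339*I*√383903/873819875112441 ≈ 2.1491e+5 + 1.0667e-6*I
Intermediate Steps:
X = -1001512 (X = -2 - 1001510 = -1001512)
b = 7 + 1/(-7314313 + 3*I*√383903) (b = 7 + 1/(√(-1001512 - 2453615) - 7314313) = 7 + 1/(√(-3455127) - 7314313) = 7 + 1/(3*I*√383903 - 7314313) = 7 + 1/(-7314313 + 3*I*√383903) ≈ 7.0 - 3.4744e-11*I)
P = 1504339 (P = 3620253 - 2115914 = 1504339)
u = 374494239505359/80480900109494079544 - 3*I*√383903/80480900109494079544 (u = (374494239505359/53499178117096 - 3*I*√383903/53499178117096)/1504339 = (374494239505359/53499178117096 - 3*I*√383903/53499178117096)*(1/1504339) = 374494239505359/80480900109494079544 - 3*I*√383903/80480900109494079544 ≈ 4.6532e-6 - 2.3096e-17*I)
1/u = 1/(374494239505359/80480900109494079544 - 3*I*√383903/80480900109494079544)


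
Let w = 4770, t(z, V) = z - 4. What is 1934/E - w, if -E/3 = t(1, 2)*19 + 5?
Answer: -371093/78 ≈ -4757.6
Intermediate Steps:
t(z, V) = -4 + z
E = 156 (E = -3*((-4 + 1)*19 + 5) = -3*(-3*19 + 5) = -3*(-57 + 5) = -3*(-52) = 156)
1934/E - w = 1934/156 - 1*4770 = 1934*(1/156) - 4770 = 967/78 - 4770 = -371093/78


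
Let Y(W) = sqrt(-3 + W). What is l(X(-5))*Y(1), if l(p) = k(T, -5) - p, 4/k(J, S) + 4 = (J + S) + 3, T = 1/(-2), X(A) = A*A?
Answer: -333*I*sqrt(2)/13 ≈ -36.226*I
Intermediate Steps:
X(A) = A**2
T = -1/2 ≈ -0.50000
k(J, S) = 4/(-1 + J + S) (k(J, S) = 4/(-4 + ((J + S) + 3)) = 4/(-4 + (3 + J + S)) = 4/(-1 + J + S))
l(p) = -8/13 - p (l(p) = 4/(-1 - 1/2 - 5) - p = 4/(-13/2) - p = 4*(-2/13) - p = -8/13 - p)
l(X(-5))*Y(1) = (-8/13 - 1*(-5)**2)*sqrt(-3 + 1) = (-8/13 - 1*25)*sqrt(-2) = (-8/13 - 25)*(I*sqrt(2)) = -333*I*sqrt(2)/13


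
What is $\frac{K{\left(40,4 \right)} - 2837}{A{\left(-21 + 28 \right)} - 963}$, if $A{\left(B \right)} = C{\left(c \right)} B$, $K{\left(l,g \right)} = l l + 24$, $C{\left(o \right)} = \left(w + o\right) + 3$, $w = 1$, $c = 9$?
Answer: $\frac{1213}{872} \approx 1.3911$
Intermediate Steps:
$C{\left(o \right)} = 4 + o$ ($C{\left(o \right)} = \left(1 + o\right) + 3 = 4 + o$)
$K{\left(l,g \right)} = 24 + l^{2}$ ($K{\left(l,g \right)} = l^{2} + 24 = 24 + l^{2}$)
$A{\left(B \right)} = 13 B$ ($A{\left(B \right)} = \left(4 + 9\right) B = 13 B$)
$\frac{K{\left(40,4 \right)} - 2837}{A{\left(-21 + 28 \right)} - 963} = \frac{\left(24 + 40^{2}\right) - 2837}{13 \left(-21 + 28\right) - 963} = \frac{\left(24 + 1600\right) - 2837}{13 \cdot 7 - 963} = \frac{1624 - 2837}{91 - 963} = - \frac{1213}{-872} = \left(-1213\right) \left(- \frac{1}{872}\right) = \frac{1213}{872}$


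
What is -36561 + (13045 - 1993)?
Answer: -25509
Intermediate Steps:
-36561 + (13045 - 1993) = -36561 + 11052 = -25509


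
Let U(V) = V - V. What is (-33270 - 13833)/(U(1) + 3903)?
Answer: -15701/1301 ≈ -12.068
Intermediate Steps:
U(V) = 0
(-33270 - 13833)/(U(1) + 3903) = (-33270 - 13833)/(0 + 3903) = -47103/3903 = -47103*1/3903 = -15701/1301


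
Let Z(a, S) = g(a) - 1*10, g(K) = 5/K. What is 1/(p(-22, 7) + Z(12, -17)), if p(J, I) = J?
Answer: -12/379 ≈ -0.031662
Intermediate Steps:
Z(a, S) = -10 + 5/a (Z(a, S) = 5/a - 1*10 = 5/a - 10 = -10 + 5/a)
1/(p(-22, 7) + Z(12, -17)) = 1/(-22 + (-10 + 5/12)) = 1/(-22 - 115/12) = 1/(-379/12) = -12/379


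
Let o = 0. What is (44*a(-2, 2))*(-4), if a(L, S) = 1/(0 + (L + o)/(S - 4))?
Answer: -176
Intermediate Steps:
a(L, S) = (-4 + S)/L (a(L, S) = 1/(0 + (L + 0)/(S - 4)) = 1/(0 + L/(-4 + S)) = 1/(L/(-4 + S)) = (-4 + S)/L)
(44*a(-2, 2))*(-4) = (44*((-4 + 2)/(-2)))*(-4) = (44*(-1/2*(-2)))*(-4) = (44*1)*(-4) = 44*(-4) = -176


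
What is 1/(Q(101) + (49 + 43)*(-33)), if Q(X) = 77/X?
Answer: -101/306559 ≈ -0.00032946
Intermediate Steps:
1/(Q(101) + (49 + 43)*(-33)) = 1/(77/101 + (49 + 43)*(-33)) = 1/(77*(1/101) + 92*(-33)) = 1/(77/101 - 3036) = 1/(-306559/101) = -101/306559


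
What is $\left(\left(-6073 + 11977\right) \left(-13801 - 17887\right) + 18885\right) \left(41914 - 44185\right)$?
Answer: $424829309157$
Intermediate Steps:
$\left(\left(-6073 + 11977\right) \left(-13801 - 17887\right) + 18885\right) \left(41914 - 44185\right) = \left(5904 \left(-31688\right) + 18885\right) \left(-2271\right) = \left(-187085952 + 18885\right) \left(-2271\right) = \left(-187067067\right) \left(-2271\right) = 424829309157$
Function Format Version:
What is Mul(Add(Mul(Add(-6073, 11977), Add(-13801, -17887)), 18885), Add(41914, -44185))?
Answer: 424829309157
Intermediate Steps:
Mul(Add(Mul(Add(-6073, 11977), Add(-13801, -17887)), 18885), Add(41914, -44185)) = Mul(Add(Mul(5904, -31688), 18885), -2271) = Mul(Add(-187085952, 18885), -2271) = Mul(-187067067, -2271) = 424829309157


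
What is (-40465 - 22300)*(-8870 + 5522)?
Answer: 210137220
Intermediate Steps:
(-40465 - 22300)*(-8870 + 5522) = -62765*(-3348) = 210137220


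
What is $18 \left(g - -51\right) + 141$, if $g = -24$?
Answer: $627$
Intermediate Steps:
$18 \left(g - -51\right) + 141 = 18 \left(-24 - -51\right) + 141 = 18 \left(-24 + 51\right) + 141 = 18 \cdot 27 + 141 = 486 + 141 = 627$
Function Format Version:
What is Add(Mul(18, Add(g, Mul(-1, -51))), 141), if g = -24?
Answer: 627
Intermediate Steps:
Add(Mul(18, Add(g, Mul(-1, -51))), 141) = Add(Mul(18, Add(-24, Mul(-1, -51))), 141) = Add(Mul(18, Add(-24, 51)), 141) = Add(Mul(18, 27), 141) = Add(486, 141) = 627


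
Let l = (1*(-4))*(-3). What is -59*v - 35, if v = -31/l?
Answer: 1409/12 ≈ 117.42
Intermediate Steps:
l = 12 (l = -4*(-3) = 12)
v = -31/12 ≈ -2.5833
-59*v - 35 = -59*(-31/12) - 35 = 1829/12 - 35 = 1409/12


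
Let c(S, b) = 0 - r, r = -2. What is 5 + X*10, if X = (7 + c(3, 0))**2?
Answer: 815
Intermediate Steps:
c(S, b) = 2 (c(S, b) = 0 - 1*(-2) = 0 + 2 = 2)
X = 81 (X = (7 + 2)**2 = 9**2 = 81)
5 + X*10 = 5 + 81*10 = 5 + 810 = 815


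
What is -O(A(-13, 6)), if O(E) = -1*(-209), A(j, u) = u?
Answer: -209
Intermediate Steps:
O(E) = 209
-O(A(-13, 6)) = -1*209 = -209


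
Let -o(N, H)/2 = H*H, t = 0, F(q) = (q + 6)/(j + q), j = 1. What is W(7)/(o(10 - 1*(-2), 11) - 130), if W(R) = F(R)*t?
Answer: 0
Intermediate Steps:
F(q) = (6 + q)/(1 + q) (F(q) = (q + 6)/(1 + q) = (6 + q)/(1 + q))
W(R) = 0 (W(R) = ((6 + R)/(1 + R))*0 = 0)
o(N, H) = -2*H² (o(N, H) = -2*H*H = -2*H²)
W(7)/(o(10 - 1*(-2), 11) - 130) = 0/(-2*11² - 130) = 0/(-2*121 - 130) = 0/(-242 - 130) = 0/(-372) = -1/372*0 = 0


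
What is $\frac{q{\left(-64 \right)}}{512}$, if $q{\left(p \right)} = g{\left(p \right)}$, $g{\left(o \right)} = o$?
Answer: $- \frac{1}{8} \approx -0.125$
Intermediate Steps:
$q{\left(p \right)} = p$
$\frac{q{\left(-64 \right)}}{512} = - \frac{64}{512} = \left(-64\right) \frac{1}{512} = - \frac{1}{8}$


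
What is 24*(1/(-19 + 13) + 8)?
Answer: 188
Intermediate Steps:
24*(1/(-19 + 13) + 8) = 24*(1/(-6) + 8) = 24*(-⅙ + 8) = 24*(47/6) = 188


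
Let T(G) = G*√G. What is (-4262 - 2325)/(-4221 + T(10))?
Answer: 27803727/17815841 + 65870*√10/17815841 ≈ 1.5723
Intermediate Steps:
T(G) = G^(3/2)
(-4262 - 2325)/(-4221 + T(10)) = (-4262 - 2325)/(-4221 + 10^(3/2)) = -6587/(-4221 + 10*√10)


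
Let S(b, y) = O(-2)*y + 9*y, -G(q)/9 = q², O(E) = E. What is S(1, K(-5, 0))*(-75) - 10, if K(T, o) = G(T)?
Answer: 118115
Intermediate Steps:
G(q) = -9*q²
K(T, o) = -9*T²
S(b, y) = 7*y (S(b, y) = -2*y + 9*y = 7*y)
S(1, K(-5, 0))*(-75) - 10 = (7*(-9*(-5)²))*(-75) - 10 = (7*(-9*25))*(-75) - 10 = (7*(-225))*(-75) - 10 = -1575*(-75) - 10 = 118125 - 10 = 118115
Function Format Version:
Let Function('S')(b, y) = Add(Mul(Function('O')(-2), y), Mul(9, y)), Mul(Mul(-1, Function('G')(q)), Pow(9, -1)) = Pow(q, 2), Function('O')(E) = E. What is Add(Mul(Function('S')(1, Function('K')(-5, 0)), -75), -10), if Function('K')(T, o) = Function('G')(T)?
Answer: 118115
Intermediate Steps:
Function('G')(q) = Mul(-9, Pow(q, 2))
Function('K')(T, o) = Mul(-9, Pow(T, 2))
Function('S')(b, y) = Mul(7, y) (Function('S')(b, y) = Add(Mul(-2, y), Mul(9, y)) = Mul(7, y))
Add(Mul(Function('S')(1, Function('K')(-5, 0)), -75), -10) = Add(Mul(Mul(7, Mul(-9, Pow(-5, 2))), -75), -10) = Add(Mul(Mul(7, Mul(-9, 25)), -75), -10) = Add(Mul(Mul(7, -225), -75), -10) = Add(Mul(-1575, -75), -10) = Add(118125, -10) = 118115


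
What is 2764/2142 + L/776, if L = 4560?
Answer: 744524/103887 ≈ 7.1667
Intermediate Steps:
2764/2142 + L/776 = 2764/2142 + 4560/776 = 2764*(1/2142) + 4560*(1/776) = 1382/1071 + 570/97 = 744524/103887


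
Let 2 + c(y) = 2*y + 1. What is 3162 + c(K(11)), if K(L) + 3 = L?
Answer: 3177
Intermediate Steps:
K(L) = -3 + L
c(y) = -1 + 2*y (c(y) = -2 + (2*y + 1) = -2 + (1 + 2*y) = -1 + 2*y)
3162 + c(K(11)) = 3162 + (-1 + 2*(-3 + 11)) = 3162 + (-1 + 2*8) = 3162 + (-1 + 16) = 3162 + 15 = 3177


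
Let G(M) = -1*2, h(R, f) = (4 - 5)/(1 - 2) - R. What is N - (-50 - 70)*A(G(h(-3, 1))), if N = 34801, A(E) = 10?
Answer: 36001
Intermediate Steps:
h(R, f) = 1 - R (h(R, f) = -1/(-1) - R = -1*(-1) - R = 1 - R)
G(M) = -2
N - (-50 - 70)*A(G(h(-3, 1))) = 34801 - (-50 - 70)*10 = 34801 - (-120)*10 = 34801 - 1*(-1200) = 34801 + 1200 = 36001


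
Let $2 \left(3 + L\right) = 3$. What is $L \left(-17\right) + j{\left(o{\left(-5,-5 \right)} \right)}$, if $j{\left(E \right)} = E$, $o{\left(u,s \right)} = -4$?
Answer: $\frac{43}{2} \approx 21.5$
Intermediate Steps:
$L = - \frac{3}{2}$ ($L = -3 + \frac{1}{2} \cdot 3 = -3 + \frac{3}{2} = - \frac{3}{2} \approx -1.5$)
$L \left(-17\right) + j{\left(o{\left(-5,-5 \right)} \right)} = \left(- \frac{3}{2}\right) \left(-17\right) - 4 = \frac{51}{2} - 4 = \frac{43}{2}$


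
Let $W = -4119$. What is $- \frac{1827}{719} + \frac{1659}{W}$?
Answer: $- \frac{2906078}{987187} \approx -2.9438$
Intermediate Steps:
$- \frac{1827}{719} + \frac{1659}{W} = - \frac{1827}{719} + \frac{1659}{-4119} = \left(-1827\right) \frac{1}{719} + 1659 \left(- \frac{1}{4119}\right) = - \frac{1827}{719} - \frac{553}{1373} = - \frac{2906078}{987187}$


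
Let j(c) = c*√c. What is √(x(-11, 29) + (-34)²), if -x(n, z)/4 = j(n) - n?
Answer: 2*√(278 + 11*I*√11) ≈ 33.418 + 2.1834*I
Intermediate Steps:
j(c) = c^(3/2)
x(n, z) = -4*n^(3/2) + 4*n (x(n, z) = -4*(n^(3/2) - n) = -4*n^(3/2) + 4*n)
√(x(-11, 29) + (-34)²) = √((-(-44)*I*√11 + 4*(-11)) + (-34)²) = √((-(-44)*I*√11 - 44) + 1156) = √((44*I*√11 - 44) + 1156) = √((-44 + 44*I*√11) + 1156) = √(1112 + 44*I*√11)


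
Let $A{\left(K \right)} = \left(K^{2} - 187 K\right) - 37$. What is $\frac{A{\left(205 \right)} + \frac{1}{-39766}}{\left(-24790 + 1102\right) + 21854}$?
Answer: $- \frac{20752171}{10418692} \approx -1.9918$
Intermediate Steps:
$A{\left(K \right)} = -37 + K^{2} - 187 K$
$\frac{A{\left(205 \right)} + \frac{1}{-39766}}{\left(-24790 + 1102\right) + 21854} = \frac{\left(-37 + 205^{2} - 38335\right) + \frac{1}{-39766}}{\left(-24790 + 1102\right) + 21854} = \frac{\left(-37 + 42025 - 38335\right) - \frac{1}{39766}}{-23688 + 21854} = \frac{3653 - \frac{1}{39766}}{-1834} = \frac{145265197}{39766} \left(- \frac{1}{1834}\right) = - \frac{20752171}{10418692}$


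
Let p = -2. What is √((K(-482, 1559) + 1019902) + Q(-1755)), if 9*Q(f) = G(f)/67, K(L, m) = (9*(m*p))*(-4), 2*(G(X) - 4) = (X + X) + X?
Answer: √182959264162/402 ≈ 1064.0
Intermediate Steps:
G(X) = 4 + 3*X/2 (G(X) = 4 + ((X + X) + X)/2 = 4 + (2*X + X)/2 = 4 + (3*X)/2 = 4 + 3*X/2)
K(L, m) = 72*m (K(L, m) = (9*(m*(-2)))*(-4) = (9*(-2*m))*(-4) = -18*m*(-4) = 72*m)
Q(f) = 4/603 + f/402 (Q(f) = ((4 + 3*f/2)/67)/9 = ((4 + 3*f/2)*(1/67))/9 = (4/67 + 3*f/134)/9 = 4/603 + f/402)
√((K(-482, 1559) + 1019902) + Q(-1755)) = √((72*1559 + 1019902) + (4/603 + (1/402)*(-1755))) = √((112248 + 1019902) + (4/603 - 585/134)) = √(1132150 - 5257/1206) = √(1365367643/1206) = √182959264162/402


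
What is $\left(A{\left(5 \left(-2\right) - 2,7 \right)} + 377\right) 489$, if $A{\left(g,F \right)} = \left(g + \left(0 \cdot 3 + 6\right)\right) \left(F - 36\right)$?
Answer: $269439$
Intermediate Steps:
$A{\left(g,F \right)} = \left(-36 + F\right) \left(6 + g\right)$ ($A{\left(g,F \right)} = \left(g + \left(0 + 6\right)\right) \left(-36 + F\right) = \left(g + 6\right) \left(-36 + F\right) = \left(6 + g\right) \left(-36 + F\right) = \left(-36 + F\right) \left(6 + g\right)$)
$\left(A{\left(5 \left(-2\right) - 2,7 \right)} + 377\right) 489 = \left(\left(-216 - 36 \left(5 \left(-2\right) - 2\right) + 6 \cdot 7 + 7 \left(5 \left(-2\right) - 2\right)\right) + 377\right) 489 = \left(\left(-216 - 36 \left(-10 - 2\right) + 42 + 7 \left(-10 - 2\right)\right) + 377\right) 489 = \left(\left(-216 - -432 + 42 + 7 \left(-12\right)\right) + 377\right) 489 = \left(\left(-216 + 432 + 42 - 84\right) + 377\right) 489 = \left(174 + 377\right) 489 = 551 \cdot 489 = 269439$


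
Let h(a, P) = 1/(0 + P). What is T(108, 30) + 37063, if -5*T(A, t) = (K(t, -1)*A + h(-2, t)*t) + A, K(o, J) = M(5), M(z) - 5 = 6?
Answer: 184018/5 ≈ 36804.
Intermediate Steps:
M(z) = 11 (M(z) = 5 + 6 = 11)
K(o, J) = 11
h(a, P) = 1/P
T(A, t) = -⅕ - 12*A/5 (T(A, t) = -((11*A + t/t) + A)/5 = -((11*A + 1) + A)/5 = -((1 + 11*A) + A)/5 = -(1 + 12*A)/5 = -⅕ - 12*A/5)
T(108, 30) + 37063 = (-⅕ - 12/5*108) + 37063 = (-⅕ - 1296/5) + 37063 = -1297/5 + 37063 = 184018/5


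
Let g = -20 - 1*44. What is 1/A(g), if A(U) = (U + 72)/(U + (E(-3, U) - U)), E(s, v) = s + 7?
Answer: ½ ≈ 0.50000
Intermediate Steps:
E(s, v) = 7 + s
g = -64 (g = -20 - 44 = -64)
A(U) = 18 + U/4 (A(U) = (U + 72)/(U + ((7 - 3) - U)) = (72 + U)/(U + (4 - U)) = (72 + U)/4 = (72 + U)*(¼) = 18 + U/4)
1/A(g) = 1/(18 + (¼)*(-64)) = 1/(18 - 16) = 1/2 = ½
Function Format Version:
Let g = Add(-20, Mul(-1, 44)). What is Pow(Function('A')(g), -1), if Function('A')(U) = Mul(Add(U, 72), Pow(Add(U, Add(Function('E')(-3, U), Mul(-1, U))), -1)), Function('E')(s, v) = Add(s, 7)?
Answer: Rational(1, 2) ≈ 0.50000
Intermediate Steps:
Function('E')(s, v) = Add(7, s)
g = -64 (g = Add(-20, -44) = -64)
Function('A')(U) = Add(18, Mul(Rational(1, 4), U)) (Function('A')(U) = Mul(Add(U, 72), Pow(Add(U, Add(Add(7, -3), Mul(-1, U))), -1)) = Mul(Add(72, U), Pow(Add(U, Add(4, Mul(-1, U))), -1)) = Mul(Add(72, U), Pow(4, -1)) = Mul(Add(72, U), Rational(1, 4)) = Add(18, Mul(Rational(1, 4), U)))
Pow(Function('A')(g), -1) = Pow(Add(18, Mul(Rational(1, 4), -64)), -1) = Pow(Add(18, -16), -1) = Pow(2, -1) = Rational(1, 2)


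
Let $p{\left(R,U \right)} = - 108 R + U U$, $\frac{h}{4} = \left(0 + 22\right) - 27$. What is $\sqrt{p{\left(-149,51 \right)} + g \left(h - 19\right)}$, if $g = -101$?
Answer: $2 \sqrt{5658} \approx 150.44$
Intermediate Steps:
$h = -20$ ($h = 4 \left(\left(0 + 22\right) - 27\right) = 4 \left(22 - 27\right) = 4 \left(-5\right) = -20$)
$p{\left(R,U \right)} = U^{2} - 108 R$ ($p{\left(R,U \right)} = - 108 R + U^{2} = U^{2} - 108 R$)
$\sqrt{p{\left(-149,51 \right)} + g \left(h - 19\right)} = \sqrt{\left(51^{2} - -16092\right) - 101 \left(-20 - 19\right)} = \sqrt{\left(2601 + 16092\right) - -3939} = \sqrt{18693 + 3939} = \sqrt{22632} = 2 \sqrt{5658}$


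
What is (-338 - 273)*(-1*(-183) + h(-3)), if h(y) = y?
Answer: -109980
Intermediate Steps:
(-338 - 273)*(-1*(-183) + h(-3)) = (-338 - 273)*(-1*(-183) - 3) = -611*(183 - 3) = -611*180 = -109980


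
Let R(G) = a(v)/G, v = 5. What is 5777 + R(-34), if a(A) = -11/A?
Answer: 982101/170 ≈ 5777.1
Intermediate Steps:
R(G) = -11/(5*G) (R(G) = (-11/5)/G = (-11*⅕)/G = -11/(5*G))
5777 + R(-34) = 5777 - 11/5/(-34) = 5777 - 11/5*(-1/34) = 5777 + 11/170 = 982101/170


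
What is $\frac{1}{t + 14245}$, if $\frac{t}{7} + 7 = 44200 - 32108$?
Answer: $\frac{1}{98840} \approx 1.0117 \cdot 10^{-5}$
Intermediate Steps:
$t = 84595$ ($t = -49 + 7 \left(44200 - 32108\right) = -49 + 7 \cdot 12092 = -49 + 84644 = 84595$)
$\frac{1}{t + 14245} = \frac{1}{84595 + 14245} = \frac{1}{98840}$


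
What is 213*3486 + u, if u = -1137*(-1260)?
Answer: 2175138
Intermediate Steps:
u = 1432620
213*3486 + u = 213*3486 + 1432620 = 742518 + 1432620 = 2175138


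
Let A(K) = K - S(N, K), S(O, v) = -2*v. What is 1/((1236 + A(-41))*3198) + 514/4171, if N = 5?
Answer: 1829522407/14846148954 ≈ 0.12323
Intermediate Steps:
A(K) = 3*K (A(K) = K - (-2)*K = K + 2*K = 3*K)
1/((1236 + A(-41))*3198) + 514/4171 = 1/((1236 + 3*(-41))*3198) + 514/4171 = (1/3198)/(1236 - 123) + 514*(1/4171) = (1/3198)/1113 + 514/4171 = (1/1113)*(1/3198) + 514/4171 = 1/3559374 + 514/4171 = 1829522407/14846148954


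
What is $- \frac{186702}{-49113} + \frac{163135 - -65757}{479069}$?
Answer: $\frac{33561571078}{7842838599} \approx 4.2793$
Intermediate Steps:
$- \frac{186702}{-49113} + \frac{163135 - -65757}{479069} = \left(-186702\right) \left(- \frac{1}{49113}\right) + \left(163135 + 65757\right) \frac{1}{479069} = \frac{62234}{16371} + 228892 \cdot \frac{1}{479069} = \frac{62234}{16371} + \frac{228892}{479069} = \frac{33561571078}{7842838599}$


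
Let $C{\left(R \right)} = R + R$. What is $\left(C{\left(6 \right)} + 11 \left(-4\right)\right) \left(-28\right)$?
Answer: $896$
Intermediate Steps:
$C{\left(R \right)} = 2 R$
$\left(C{\left(6 \right)} + 11 \left(-4\right)\right) \left(-28\right) = \left(2 \cdot 6 + 11 \left(-4\right)\right) \left(-28\right) = \left(12 - 44\right) \left(-28\right) = \left(-32\right) \left(-28\right) = 896$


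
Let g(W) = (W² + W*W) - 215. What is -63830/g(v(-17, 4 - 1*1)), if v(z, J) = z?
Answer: -63830/363 ≈ -175.84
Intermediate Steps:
g(W) = -215 + 2*W² (g(W) = (W² + W²) - 215 = 2*W² - 215 = -215 + 2*W²)
-63830/g(v(-17, 4 - 1*1)) = -63830/(-215 + 2*(-17)²) = -63830/(-215 + 2*289) = -63830/(-215 + 578) = -63830/363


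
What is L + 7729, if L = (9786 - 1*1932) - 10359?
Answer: 5224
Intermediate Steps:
L = -2505 (L = (9786 - 1932) - 10359 = 7854 - 10359 = -2505)
L + 7729 = -2505 + 7729 = 5224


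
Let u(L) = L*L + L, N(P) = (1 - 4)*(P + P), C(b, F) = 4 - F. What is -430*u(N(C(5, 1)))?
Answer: -131580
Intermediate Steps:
N(P) = -6*P
u(L) = L + L**2 (u(L) = L**2 + L = L + L**2)
-430*u(N(C(5, 1))) = -430*(-6*(4 - 1*1))*(1 - 6*(4 - 1*1)) = -430*(-6*(4 - 1))*(1 - 6*(4 - 1)) = -430*(-6*3)*(1 - 6*3) = -(-7740)*(1 - 18) = -(-7740)*(-17) = -430*306 = -131580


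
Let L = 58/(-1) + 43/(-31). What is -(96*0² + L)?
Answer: 1841/31 ≈ 59.387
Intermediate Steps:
L = -1841/31 (L = 58*(-1) + 43*(-1/31) = -58 - 43/31 = -1841/31 ≈ -59.387)
-(96*0² + L) = -(96*0² - 1841/31) = -(96*0 - 1841/31) = -(0 - 1841/31) = -1*(-1841/31) = 1841/31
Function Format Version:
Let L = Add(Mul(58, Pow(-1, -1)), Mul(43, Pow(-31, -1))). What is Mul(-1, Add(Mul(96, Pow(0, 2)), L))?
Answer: Rational(1841, 31) ≈ 59.387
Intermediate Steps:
L = Rational(-1841, 31) (L = Add(Mul(58, -1), Mul(43, Rational(-1, 31))) = Add(-58, Rational(-43, 31)) = Rational(-1841, 31) ≈ -59.387)
Mul(-1, Add(Mul(96, Pow(0, 2)), L)) = Mul(-1, Add(Mul(96, Pow(0, 2)), Rational(-1841, 31))) = Mul(-1, Add(Mul(96, 0), Rational(-1841, 31))) = Mul(-1, Add(0, Rational(-1841, 31))) = Mul(-1, Rational(-1841, 31)) = Rational(1841, 31)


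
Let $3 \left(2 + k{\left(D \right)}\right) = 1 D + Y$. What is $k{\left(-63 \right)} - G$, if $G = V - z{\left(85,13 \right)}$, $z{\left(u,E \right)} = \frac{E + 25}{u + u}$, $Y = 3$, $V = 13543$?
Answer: $- \frac{1153006}{85} \approx -13565.0$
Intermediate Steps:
$z{\left(u,E \right)} = \frac{25 + E}{2 u}$
$k{\left(D \right)} = -1 + \frac{D}{3}$ ($k{\left(D \right)} = -2 + \frac{1 D + 3}{3} = -2 + \frac{D + 3}{3} = -2 + \frac{3 + D}{3} = -2 + \left(1 + \frac{D}{3}\right) = -1 + \frac{D}{3}$)
$G = \frac{1151136}{85}$ ($G = 13543 - \frac{25 + 13}{2 \cdot 85} = 13543 - \frac{1}{2} \cdot \frac{1}{85} \cdot 38 = 13543 - \frac{19}{85} = \frac{1151136}{85} \approx 13543.0$)
$k{\left(-63 \right)} - G = \left(-1 + \frac{1}{3} \left(-63\right)\right) - \frac{1151136}{85} = \left(-1 - 21\right) - \frac{1151136}{85} = -22 - \frac{1151136}{85} = - \frac{1153006}{85}$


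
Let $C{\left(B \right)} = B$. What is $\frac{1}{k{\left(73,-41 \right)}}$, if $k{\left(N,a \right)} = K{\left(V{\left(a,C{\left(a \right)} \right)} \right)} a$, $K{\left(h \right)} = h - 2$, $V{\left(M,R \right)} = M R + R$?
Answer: $- \frac{1}{67158} \approx -1.489 \cdot 10^{-5}$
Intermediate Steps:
$V{\left(M,R \right)} = R + M R$
$K{\left(h \right)} = -2 + h$ ($K{\left(h \right)} = h - 2 = -2 + h$)
$k{\left(N,a \right)} = a \left(-2 + a \left(1 + a\right)\right)$ ($k{\left(N,a \right)} = \left(-2 + a \left(1 + a\right)\right) a = a \left(-2 + a \left(1 + a\right)\right)$)
$\frac{1}{k{\left(73,-41 \right)}} = \frac{1}{\left(-41\right) \left(-2 - 41 \left(1 - 41\right)\right)} = \frac{1}{\left(-41\right) \left(-2 - -1640\right)} = \frac{1}{\left(-41\right) \left(-2 + 1640\right)} = \frac{1}{\left(-41\right) 1638} = \frac{1}{-67158} = - \frac{1}{67158}$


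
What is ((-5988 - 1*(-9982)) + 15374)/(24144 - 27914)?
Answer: -9684/1885 ≈ -5.1374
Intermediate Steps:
((-5988 - 1*(-9982)) + 15374)/(24144 - 27914) = ((-5988 + 9982) + 15374)/(-3770) = (3994 + 15374)*(-1/3770) = 19368*(-1/3770) = -9684/1885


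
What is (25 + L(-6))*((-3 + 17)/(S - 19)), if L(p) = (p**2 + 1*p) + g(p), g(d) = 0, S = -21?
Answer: -77/4 ≈ -19.250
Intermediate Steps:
L(p) = p + p**2 (L(p) = (p**2 + 1*p) + 0 = (p**2 + p) + 0 = (p + p**2) + 0 = p + p**2)
(25 + L(-6))*((-3 + 17)/(S - 19)) = (25 - 6*(1 - 6))*((-3 + 17)/(-21 - 19)) = (25 - 6*(-5))*(14/(-40)) = (25 + 30)*(14*(-1/40)) = 55*(-7/20) = -77/4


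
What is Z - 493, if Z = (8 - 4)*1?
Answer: -489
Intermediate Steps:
Z = 4 (Z = 4*1 = 4)
Z - 493 = 4 - 493 = -489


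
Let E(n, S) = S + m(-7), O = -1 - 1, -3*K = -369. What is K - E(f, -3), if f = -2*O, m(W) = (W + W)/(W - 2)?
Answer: 1120/9 ≈ 124.44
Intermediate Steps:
K = 123 (K = -1/3*(-369) = 123)
m(W) = 2*W/(-2 + W) (m(W) = (2*W)/(-2 + W) = 2*W/(-2 + W))
O = -2
f = 4 (f = -2*(-2) = 4)
E(n, S) = 14/9 + S (E(n, S) = S + 2*(-7)/(-2 - 7) = S + 2*(-7)/(-9) = S + 2*(-7)*(-1/9) = S + 14/9 = 14/9 + S)
K - E(f, -3) = 123 - (14/9 - 3) = 123 - 1*(-13/9) = 123 + 13/9 = 1120/9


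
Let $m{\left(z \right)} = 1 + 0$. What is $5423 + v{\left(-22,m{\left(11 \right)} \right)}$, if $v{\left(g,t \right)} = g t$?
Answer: $5401$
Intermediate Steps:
$m{\left(z \right)} = 1$
$5423 + v{\left(-22,m{\left(11 \right)} \right)} = 5423 - 22 = 5401$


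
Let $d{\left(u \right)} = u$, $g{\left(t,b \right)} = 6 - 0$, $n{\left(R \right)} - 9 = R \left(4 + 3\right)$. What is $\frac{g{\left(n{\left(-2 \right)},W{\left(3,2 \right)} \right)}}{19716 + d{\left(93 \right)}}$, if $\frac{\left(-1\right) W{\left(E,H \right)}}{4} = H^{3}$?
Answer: $\frac{2}{6603} \approx 0.00030289$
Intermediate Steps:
$W{\left(E,H \right)} = - 4 H^{3}$
$n{\left(R \right)} = 9 + 7 R$ ($n{\left(R \right)} = 9 + R \left(4 + 3\right) = 9 + R 7 = 9 + 7 R$)
$g{\left(t,b \right)} = 6$ ($g{\left(t,b \right)} = 6 + 0 = 6$)
$\frac{g{\left(n{\left(-2 \right)},W{\left(3,2 \right)} \right)}}{19716 + d{\left(93 \right)}} = \frac{1}{19716 + 93} \cdot 6 = \frac{1}{19809} \cdot 6 = \frac{2}{6603}$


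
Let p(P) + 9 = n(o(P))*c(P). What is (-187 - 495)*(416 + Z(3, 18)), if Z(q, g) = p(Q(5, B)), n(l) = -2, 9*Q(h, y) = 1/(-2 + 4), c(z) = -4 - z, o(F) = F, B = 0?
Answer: -2547952/9 ≈ -2.8311e+5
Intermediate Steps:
Q(h, y) = 1/18 (Q(h, y) = 1/(9*(-2 + 4)) = (1/9)/2 = (1/9)*(1/2) = 1/18)
p(P) = -1 + 2*P (p(P) = -9 - 2*(-4 - P) = -9 + (8 + 2*P) = -1 + 2*P)
Z(q, g) = -8/9 (Z(q, g) = -1 + 2*(1/18) = -1 + 1/9 = -8/9)
(-187 - 495)*(416 + Z(3, 18)) = (-187 - 495)*(416 - 8/9) = -682*3736/9 = -2547952/9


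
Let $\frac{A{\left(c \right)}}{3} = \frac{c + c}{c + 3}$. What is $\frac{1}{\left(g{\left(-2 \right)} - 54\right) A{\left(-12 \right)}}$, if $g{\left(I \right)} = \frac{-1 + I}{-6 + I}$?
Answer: $- \frac{1}{429} \approx -0.002331$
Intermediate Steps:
$g{\left(I \right)} = \frac{-1 + I}{-6 + I}$
$A{\left(c \right)} = \frac{6 c}{3 + c}$ ($A{\left(c \right)} = 3 \frac{c + c}{c + 3} = 3 \frac{2 c}{3 + c} = \frac{6 c}{3 + c}$)
$\frac{1}{\left(g{\left(-2 \right)} - 54\right) A{\left(-12 \right)}} = \frac{1}{\left(\frac{-1 - 2}{-6 - 2} - 54\right) 6 \left(-12\right) \frac{1}{3 - 12}} = \frac{1}{\left(\frac{1}{-8} \left(-3\right) - 54\right) 6 \left(-12\right) \frac{1}{-9}} = \frac{1}{\left(\left(- \frac{1}{8}\right) \left(-3\right) - 54\right) 6 \left(-12\right) \left(- \frac{1}{9}\right)} = \frac{1}{\left(\frac{3}{8} - 54\right) 8} = \frac{1}{\left(- \frac{429}{8}\right) 8} = \frac{1}{-429} = - \frac{1}{429}$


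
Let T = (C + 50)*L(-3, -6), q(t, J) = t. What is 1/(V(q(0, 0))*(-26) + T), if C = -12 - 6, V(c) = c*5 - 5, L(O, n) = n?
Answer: -1/62 ≈ -0.016129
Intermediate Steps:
V(c) = -5 + 5*c (V(c) = 5*c - 5 = -5 + 5*c)
C = -18
T = -192 (T = (-18 + 50)*(-6) = 32*(-6) = -192)
1/(V(q(0, 0))*(-26) + T) = 1/((-5 + 5*0)*(-26) - 192) = 1/((-5 + 0)*(-26) - 192) = 1/(-5*(-26) - 192) = 1/(130 - 192) = 1/(-62) = -1/62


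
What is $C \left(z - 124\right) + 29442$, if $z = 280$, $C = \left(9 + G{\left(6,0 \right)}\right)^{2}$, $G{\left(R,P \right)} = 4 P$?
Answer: $42078$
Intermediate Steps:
$C = 81$ ($C = \left(9 + 4 \cdot 0\right)^{2} = \left(9 + 0\right)^{2} = 9^{2} = 81$)
$C \left(z - 124\right) + 29442 = 81 \left(280 - 124\right) + 29442 = 81 \cdot 156 + 29442 = 12636 + 29442 = 42078$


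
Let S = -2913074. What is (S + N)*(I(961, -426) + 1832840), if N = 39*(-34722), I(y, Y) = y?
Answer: -7825254308832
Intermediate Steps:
N = -1354158
(S + N)*(I(961, -426) + 1832840) = (-2913074 - 1354158)*(961 + 1832840) = -4267232*1833801 = -7825254308832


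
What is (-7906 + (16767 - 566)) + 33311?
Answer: 41606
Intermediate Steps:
(-7906 + (16767 - 566)) + 33311 = (-7906 + 16201) + 33311 = 8295 + 33311 = 41606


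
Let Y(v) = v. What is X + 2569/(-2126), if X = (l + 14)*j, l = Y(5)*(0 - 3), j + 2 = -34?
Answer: 73967/2126 ≈ 34.792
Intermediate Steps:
j = -36 (j = -2 - 34 = -36)
l = -15 (l = 5*(0 - 3) = 5*(-3) = -15)
X = 36 (X = (-15 + 14)*(-36) = -1*(-36) = 36)
X + 2569/(-2126) = 36 + 2569/(-2126) = 36 + 2569*(-1/2126) = 36 - 2569/2126 = 73967/2126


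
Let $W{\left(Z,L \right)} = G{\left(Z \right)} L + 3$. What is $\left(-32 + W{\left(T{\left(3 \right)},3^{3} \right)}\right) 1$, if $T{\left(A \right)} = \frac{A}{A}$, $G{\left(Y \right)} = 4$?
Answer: $79$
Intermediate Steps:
$T{\left(A \right)} = 1$
$W{\left(Z,L \right)} = 3 + 4 L$ ($W{\left(Z,L \right)} = 4 L + 3 = 3 + 4 L$)
$\left(-32 + W{\left(T{\left(3 \right)},3^{3} \right)}\right) 1 = \left(-32 + \left(3 + 4 \cdot 3^{3}\right)\right) 1 = \left(-32 + \left(3 + 4 \cdot 27\right)\right) 1 = \left(-32 + \left(3 + 108\right)\right) 1 = \left(-32 + 111\right) 1 = 79 \cdot 1 = 79$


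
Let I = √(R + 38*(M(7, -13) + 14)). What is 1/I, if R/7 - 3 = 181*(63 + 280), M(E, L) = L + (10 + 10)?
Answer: √4354/43540 ≈ 0.0015155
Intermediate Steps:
M(E, L) = 20 + L (M(E, L) = L + 20 = 20 + L)
R = 434602 (R = 21 + 7*(181*(63 + 280)) = 21 + 7*(181*343) = 21 + 7*62083 = 21 + 434581 = 434602)
I = 10*√4354 (I = √(434602 + 38*((20 - 13) + 14)) = √(434602 + 38*(7 + 14)) = √(434602 + 38*21) = √(434602 + 798) = √435400 = 10*√4354 ≈ 659.85)
1/I = 1/(10*√4354) = √4354/43540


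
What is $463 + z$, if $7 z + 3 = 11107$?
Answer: $\frac{14345}{7} \approx 2049.3$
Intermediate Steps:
$z = \frac{11104}{7}$ ($z = - \frac{3}{7} + \frac{1}{7} \cdot 11107 = - \frac{3}{7} + \frac{11107}{7} = \frac{11104}{7} \approx 1586.3$)
$463 + z = 463 + \frac{11104}{7} = \frac{14345}{7}$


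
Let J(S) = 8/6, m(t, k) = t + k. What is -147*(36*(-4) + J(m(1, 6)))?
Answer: 20972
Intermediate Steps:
m(t, k) = k + t
J(S) = 4/3 (J(S) = 8*(1/6) = 4/3)
-147*(36*(-4) + J(m(1, 6))) = -147*(36*(-4) + 4/3) = -147*(-144 + 4/3) = -147*(-428/3) = 20972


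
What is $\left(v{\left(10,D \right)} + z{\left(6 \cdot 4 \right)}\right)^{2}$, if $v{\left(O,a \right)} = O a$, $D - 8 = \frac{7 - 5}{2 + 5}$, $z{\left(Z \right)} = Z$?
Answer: $\frac{559504}{49} \approx 11418.0$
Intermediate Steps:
$D = \frac{58}{7}$ ($D = 8 + \frac{7 - 5}{2 + 5} = 8 + \frac{2}{7} = \frac{58}{7} \approx 8.2857$)
$\left(v{\left(10,D \right)} + z{\left(6 \cdot 4 \right)}\right)^{2} = \left(10 \cdot \frac{58}{7} + 6 \cdot 4\right)^{2} = \left(\frac{580}{7} + 24\right)^{2} = \left(\frac{748}{7}\right)^{2} = \frac{559504}{49}$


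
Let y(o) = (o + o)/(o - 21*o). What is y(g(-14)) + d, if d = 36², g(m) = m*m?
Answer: 12959/10 ≈ 1295.9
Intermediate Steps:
g(m) = m²
d = 1296
y(o) = -⅒ (y(o) = (2*o)/((-20*o)) = (2*o)*(-1/(20*o)) = -⅒)
y(g(-14)) + d = -⅒ + 1296 = 12959/10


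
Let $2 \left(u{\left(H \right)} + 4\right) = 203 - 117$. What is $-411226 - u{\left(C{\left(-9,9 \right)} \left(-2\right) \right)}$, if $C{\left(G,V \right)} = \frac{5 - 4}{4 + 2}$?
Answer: $-411265$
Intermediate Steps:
$C{\left(G,V \right)} = \frac{1}{6}$ ($C{\left(G,V \right)} = 1 \cdot \frac{1}{6} = \frac{1}{6}$)
$u{\left(H \right)} = 39$ ($u{\left(H \right)} = -4 + \frac{203 - 117}{2} = -4 + \frac{1}{2} \cdot 86 = -4 + 43 = 39$)
$-411226 - u{\left(C{\left(-9,9 \right)} \left(-2\right) \right)} = -411226 - 39 = -411265$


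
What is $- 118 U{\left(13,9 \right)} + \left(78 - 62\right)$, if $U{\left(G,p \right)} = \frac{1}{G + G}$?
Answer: $\frac{149}{13} \approx 11.462$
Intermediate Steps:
$U{\left(G,p \right)} = \frac{1}{2 G}$
$- 118 U{\left(13,9 \right)} + \left(78 - 62\right) = - 118 \frac{1}{2 \cdot 13} + \left(78 - 62\right) = - 118 \cdot \frac{1}{2} \cdot \frac{1}{13} + 16 = \left(-118\right) \frac{1}{26} + 16 = - \frac{59}{13} + 16 = \frac{149}{13}$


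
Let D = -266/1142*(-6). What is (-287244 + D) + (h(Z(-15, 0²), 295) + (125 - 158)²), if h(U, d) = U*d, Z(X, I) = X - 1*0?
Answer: -165920382/571 ≈ -2.9058e+5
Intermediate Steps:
Z(X, I) = X (Z(X, I) = X + 0 = X)
D = 798/571 (D = -266*1/1142*(-6) = -133/571*(-6) = 798/571 ≈ 1.3975)
(-287244 + D) + (h(Z(-15, 0²), 295) + (125 - 158)²) = (-287244 + 798/571) + (-15*295 + (125 - 158)²) = -164015526/571 + (-4425 + (-33)²) = -164015526/571 + (-4425 + 1089) = -164015526/571 - 3336 = -165920382/571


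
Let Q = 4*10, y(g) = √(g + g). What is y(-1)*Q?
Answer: 40*I*√2 ≈ 56.569*I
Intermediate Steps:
y(g) = √2*√g (y(g) = √(2*g) = √2*√g)
Q = 40
y(-1)*Q = (√2*√(-1))*40 = (√2*I)*40 = (I*√2)*40 = 40*I*√2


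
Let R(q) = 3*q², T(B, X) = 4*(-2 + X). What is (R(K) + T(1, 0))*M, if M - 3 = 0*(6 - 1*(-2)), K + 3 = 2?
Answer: -15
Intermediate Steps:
K = -1 (K = -3 + 2 = -1)
T(B, X) = -8 + 4*X
M = 3 (M = 3 + 0*(6 - 1*(-2)) = 3 + 0*(6 + 2) = 3 + 0*8 = 3 + 0 = 3)
(R(K) + T(1, 0))*M = (3*(-1)² + (-8 + 4*0))*3 = (3*1 + (-8 + 0))*3 = (3 - 8)*3 = -5*3 = -15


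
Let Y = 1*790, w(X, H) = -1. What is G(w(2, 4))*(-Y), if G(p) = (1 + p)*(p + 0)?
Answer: 0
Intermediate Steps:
G(p) = p*(1 + p) (G(p) = (1 + p)*p = p*(1 + p))
Y = 790
G(w(2, 4))*(-Y) = (-(1 - 1))*(-1*790) = -1*0*(-790) = 0*(-790) = 0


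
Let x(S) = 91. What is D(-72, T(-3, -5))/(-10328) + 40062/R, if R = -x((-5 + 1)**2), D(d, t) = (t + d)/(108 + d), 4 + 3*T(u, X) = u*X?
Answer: -44686097633/101503584 ≈ -440.24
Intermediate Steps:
T(u, X) = -4/3 + X*u/3 (T(u, X) = -4/3 + (u*X)/3 = -4/3 + (X*u)/3 = -4/3 + X*u/3)
D(d, t) = (d + t)/(108 + d)
R = -91 (R = -1*91 = -91)
D(-72, T(-3, -5))/(-10328) + 40062/R = ((-72 + (-4/3 + (1/3)*(-5)*(-3)))/(108 - 72))/(-10328) + 40062/(-91) = ((-72 + (-4/3 + 5))/36)*(-1/10328) + 40062*(-1/91) = ((-72 + 11/3)/36)*(-1/10328) - 40062/91 = ((1/36)*(-205/3))*(-1/10328) - 40062/91 = -205/108*(-1/10328) - 40062/91 = 205/1115424 - 40062/91 = -44686097633/101503584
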